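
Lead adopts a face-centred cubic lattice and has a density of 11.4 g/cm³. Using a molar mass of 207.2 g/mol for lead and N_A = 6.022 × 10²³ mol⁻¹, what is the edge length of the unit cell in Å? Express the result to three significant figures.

With Z = 4 atoms per FCC cell, a³ = Z·M/(N_A·ρ) = 4 × 207.2 / (6.022 × 10²³ × 11.40 g/cm³) = 1.207 × 10^-22 cm³.
a = (1.207 × 10^-22)^(1/3) = 4.942 × 10^-8 cm = 4.94 Å.

4.94 Å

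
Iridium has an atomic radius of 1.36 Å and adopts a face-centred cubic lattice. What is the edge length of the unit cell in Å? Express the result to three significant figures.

In an FCC lattice, atoms touch along the face diagonal, so √2·a = 4r.
a = 4r/√2 = 4 × 1.36 / 1.4142 = 3.85 Å.

3.85 Å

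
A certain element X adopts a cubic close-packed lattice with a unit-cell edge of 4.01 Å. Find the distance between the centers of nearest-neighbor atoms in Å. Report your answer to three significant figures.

In an FCC structure, atoms touch along the face diagonal, so √2·a = 4r; the nearest-neighbor distance equals 2r = 0.7071·a.
d = 0.7071 × 4.01 = 2.84 Å.

2.84 Å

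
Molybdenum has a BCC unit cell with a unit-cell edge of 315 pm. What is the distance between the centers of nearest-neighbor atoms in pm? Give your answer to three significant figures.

273 pm

In a BCC structure, atoms touch along the body diagonal, so √3·a = 4r; the nearest-neighbor distance equals 2r = 0.8660·a.
d = 0.8660 × 315 = 273 pm.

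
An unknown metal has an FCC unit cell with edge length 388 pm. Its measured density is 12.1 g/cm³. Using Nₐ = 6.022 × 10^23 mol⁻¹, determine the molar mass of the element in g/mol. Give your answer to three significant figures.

106 g/mol

An FCC cell has Z = 4 atoms; a = 3.880 × 10^-8 cm.
M = ρ·N_A·a³/Z = 12.1 × 6.022 × 10²³ × 5.841 × 10^-23 / 4 = 106 g/mol.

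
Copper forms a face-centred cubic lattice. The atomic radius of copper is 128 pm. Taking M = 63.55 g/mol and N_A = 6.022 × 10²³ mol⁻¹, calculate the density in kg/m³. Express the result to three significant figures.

In an FCC lattice, atoms touch along the face diagonal, so √2·a = 4r, giving a = 362.0 pm = 3.620 × 10^-8 cm.
With Z = 4, ρ = Z·M/(N_A·a³) = 4 × 63.55 / (6.022 × 10²³ × 4.745 × 10^-23) = 8.895 g/cm³ = 8900 kg/m³.

8900 kg/m³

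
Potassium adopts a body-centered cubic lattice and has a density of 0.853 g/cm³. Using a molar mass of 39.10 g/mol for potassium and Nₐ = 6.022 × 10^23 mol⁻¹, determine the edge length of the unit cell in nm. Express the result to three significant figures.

With Z = 2 atoms per BCC cell, a³ = Z·M/(N_A·ρ) = 2 × 39.10 / (6.022 × 10²³ × 0.8530 g/cm³) = 1.522 × 10^-22 cm³.
a = (1.522 × 10^-22)^(1/3) = 5.340 × 10^-8 cm = 0.534 nm.

0.534 nm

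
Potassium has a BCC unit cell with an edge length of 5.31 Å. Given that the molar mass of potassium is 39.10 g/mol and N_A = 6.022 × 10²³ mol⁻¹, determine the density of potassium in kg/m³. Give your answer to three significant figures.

A BCC unit cell contains Z = 2 atoms.
Cell volume: a³ = (5.31 Å)³ = (5.310 × 10^-8 cm)³ = 1.497 × 10^-22 cm³.
ρ = Z·M/(N_A·a³) = 2 × 39.10 / (6.022 × 10²³ × 1.497 × 10^-22) = 0.8673 g/cm³ = 867 kg/m³.

867 kg/m³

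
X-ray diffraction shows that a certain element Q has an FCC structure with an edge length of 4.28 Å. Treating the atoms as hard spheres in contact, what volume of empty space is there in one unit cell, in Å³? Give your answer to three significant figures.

In an FCC lattice atoms touch along the face diagonal, so √2·a = 4r, so r = 0.3536a = 1.513 Å.
V_cell = a³ = 78.40 Å³; V_atoms = 4 × (4/3)πr³ = 58.06 Å³.
Empty space = 78.40 − 58.06 = 20.3 Å³.

20.3 Å³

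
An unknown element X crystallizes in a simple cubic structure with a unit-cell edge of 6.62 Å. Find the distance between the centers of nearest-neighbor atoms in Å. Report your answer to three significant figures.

In a simple cubic structure, atoms touch along the cell edge, so a = 2r; the nearest-neighbor distance equals 2r = 1.000·a.
d = 1.000 × 6.62 = 6.62 Å.

6.62 Å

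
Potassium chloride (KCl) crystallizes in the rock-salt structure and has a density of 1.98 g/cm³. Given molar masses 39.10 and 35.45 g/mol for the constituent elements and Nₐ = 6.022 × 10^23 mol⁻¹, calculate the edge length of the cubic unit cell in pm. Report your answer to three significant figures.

M(KCl) = 74.55 g/mol; Z = 4 formula units per cell.
a³ = Z·M/(N_A·ρ) = 4 × 74.55 / (6.022 × 10²³ × 1.98) = 2.501 × 10^-22 cm³, so a = 6.300 × 10^-8 cm = 630 pm.

630 pm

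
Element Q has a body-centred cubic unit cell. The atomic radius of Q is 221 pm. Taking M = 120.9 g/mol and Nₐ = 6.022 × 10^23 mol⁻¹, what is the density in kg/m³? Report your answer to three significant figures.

3020 kg/m³

In a BCC lattice, atoms touch along the body diagonal, so √3·a = 4r, giving a = 510.4 pm = 5.104 × 10^-8 cm.
With Z = 2, ρ = Z·M/(N_A·a³) = 2 × 120.9 / (6.022 × 10²³ × 1.329 × 10^-22) = 3.020 g/cm³ = 3020 kg/m³.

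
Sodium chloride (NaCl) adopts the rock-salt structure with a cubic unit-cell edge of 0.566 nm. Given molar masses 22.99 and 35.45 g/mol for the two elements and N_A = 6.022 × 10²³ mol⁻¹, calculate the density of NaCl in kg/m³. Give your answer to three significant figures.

The rock-salt structure contains Z = 4 formula units per cell; M(NaCl) = 22.99 + 35.45 = 58.44 g/mol.
a³ = (5.660 × 10^-8 cm)³ = 1.813 × 10^-22 cm³.
ρ = 4 × 58.44 / (6.022 × 10²³ × 1.813 × 10^-22) = 2.141 g/cm³ = 2140 kg/m³.

2140 kg/m³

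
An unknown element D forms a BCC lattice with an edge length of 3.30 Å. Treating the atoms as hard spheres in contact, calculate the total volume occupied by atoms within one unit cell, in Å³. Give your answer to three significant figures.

In a BCC lattice atoms touch along the body diagonal, so √3·a = 4r, so r = 0.4330a = 1.429 Å.
V_atoms = Z × (4/3)πr³ = 2 × (4/3)π × (1.429)³ = 24.4 Å³.

24.4 Å³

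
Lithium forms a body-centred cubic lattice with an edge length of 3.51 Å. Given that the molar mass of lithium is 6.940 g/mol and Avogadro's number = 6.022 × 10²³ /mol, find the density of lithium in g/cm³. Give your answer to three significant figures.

A BCC unit cell contains Z = 2 atoms.
Cell volume: a³ = (3.51 Å)³ = (3.510 × 10^-8 cm)³ = 4.324 × 10^-23 cm³.
ρ = Z·M/(N_A·a³) = 2 × 6.940 / (6.022 × 10²³ × 4.324 × 10^-23) = 0.5330 g/cm³.

0.533 g/cm³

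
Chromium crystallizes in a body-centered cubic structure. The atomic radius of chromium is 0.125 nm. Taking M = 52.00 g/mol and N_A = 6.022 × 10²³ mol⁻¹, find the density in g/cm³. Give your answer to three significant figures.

In a BCC lattice, atoms touch along the body diagonal, so √3·a = 4r, giving a = 0.2887 nm = 2.887 × 10^-8 cm.
With Z = 2, ρ = Z·M/(N_A·a³) = 2 × 52.00 / (6.022 × 10²³ × 2.406 × 10^-23) = 7.179 g/cm³.

7.18 g/cm³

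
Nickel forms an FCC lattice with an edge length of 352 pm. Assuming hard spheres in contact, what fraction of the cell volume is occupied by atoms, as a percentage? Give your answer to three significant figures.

74.0%

In an FCC lattice atoms touch along the face diagonal, so √2·a = 4r, so r = 0.3536a = 124.5 pm.
Packing fraction = Z·(4/3)πr³ / a³ = 4 × (4/3)π × (124.5)³ / (352)³ = 0.7405 = 74.0%.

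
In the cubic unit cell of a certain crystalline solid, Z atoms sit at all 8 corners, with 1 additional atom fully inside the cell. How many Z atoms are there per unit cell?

2

Corner atoms are shared by 8 cells (1/8 each), interior atoms are unshared.
Net atoms = 8 × 1/8 + 1 = 1 + 1 = 2.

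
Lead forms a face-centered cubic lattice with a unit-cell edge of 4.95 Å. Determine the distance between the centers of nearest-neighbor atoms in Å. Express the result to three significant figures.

In an FCC structure, atoms touch along the face diagonal, so √2·a = 4r; the nearest-neighbor distance equals 2r = 0.7071·a.
d = 0.7071 × 4.95 = 3.50 Å.

3.50 Å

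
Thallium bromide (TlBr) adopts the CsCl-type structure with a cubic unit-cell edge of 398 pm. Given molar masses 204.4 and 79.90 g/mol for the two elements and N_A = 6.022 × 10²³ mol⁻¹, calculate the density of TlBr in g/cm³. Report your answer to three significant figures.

7.49 g/cm³

The CsCl-type structure contains Z = 1 formula unit per cell; M(TlBr) = 204.4 + 79.90 = 284.3 g/mol.
a³ = (3.980 × 10^-8 cm)³ = 6.304 × 10^-23 cm³.
ρ = 1 × 284.3 / (6.022 × 10²³ × 6.304 × 10^-23) = 7.488 g/cm³.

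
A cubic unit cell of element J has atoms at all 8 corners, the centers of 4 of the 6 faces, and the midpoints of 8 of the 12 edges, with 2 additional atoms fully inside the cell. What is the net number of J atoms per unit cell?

Corner atoms are shared by 8 cells (1/8 each), face atoms by 2 (1/2 each), edge atoms by 4 (1/4 each), interior atoms are unshared.
Net atoms = 8 × 1/8 + 4 × 1/2 + 8 × 1/4 + 2 = 1 + 2 + 2 + 2 = 7.

7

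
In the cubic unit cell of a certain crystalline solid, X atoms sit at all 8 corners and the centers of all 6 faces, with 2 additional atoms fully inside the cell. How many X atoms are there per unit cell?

6

Corner atoms are shared by 8 cells (1/8 each), face atoms by 2 (1/2 each), interior atoms are unshared.
Net atoms = 8 × 1/8 + 6 × 1/2 + 2 = 1 + 3 + 2 = 6.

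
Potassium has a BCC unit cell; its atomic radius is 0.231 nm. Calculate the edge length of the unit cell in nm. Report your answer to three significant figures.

0.533 nm

In a BCC lattice, atoms touch along the body diagonal, so √3·a = 4r.
a = 4r/√3 = 4 × 0.231 / 1.7321 = 0.533 nm.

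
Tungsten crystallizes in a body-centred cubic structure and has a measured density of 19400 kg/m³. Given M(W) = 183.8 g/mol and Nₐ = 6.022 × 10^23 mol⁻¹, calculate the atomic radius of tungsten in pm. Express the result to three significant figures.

137 pm

For a BCC cell (Z = 2), a³ = Z·M/(N_A·ρ) = 2 × 183.8 / (6.022 × 10²³ × 19.40) = 3.147 × 10^-23 cm³, so a = 3.157 × 10^-8 cm = 315.7 pm.
Atoms touch along the body diagonal, so √3·a = 4r, so r = 0.4330 × a = 137 pm.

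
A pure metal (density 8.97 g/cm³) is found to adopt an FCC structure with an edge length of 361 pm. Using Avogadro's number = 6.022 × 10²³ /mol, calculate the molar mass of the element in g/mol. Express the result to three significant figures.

An FCC cell has Z = 4 atoms; a = 3.610 × 10^-8 cm.
M = ρ·N_A·a³/Z = 8.97 × 6.022 × 10²³ × 4.705 × 10^-23 / 4 = 63.5 g/mol.

63.5 g/mol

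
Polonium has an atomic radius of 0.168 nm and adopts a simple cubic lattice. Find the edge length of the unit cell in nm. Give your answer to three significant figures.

0.336 nm

In a simple cubic lattice, atoms touch along the cell edge, so a = 2r.
a = 2r = 2 × 0.168 = 0.336 nm.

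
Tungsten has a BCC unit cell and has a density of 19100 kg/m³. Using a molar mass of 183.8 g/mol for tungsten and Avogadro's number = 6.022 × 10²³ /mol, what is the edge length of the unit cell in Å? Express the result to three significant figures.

With Z = 2 atoms per BCC cell, a³ = Z·M/(N_A·ρ) = 2 × 183.8 / (6.022 × 10²³ × 19.10 g/cm³) = 3.196 × 10^-23 cm³.
a = (3.196 × 10^-23)^(1/3) = 3.173 × 10^-8 cm = 3.17 Å.

3.17 Å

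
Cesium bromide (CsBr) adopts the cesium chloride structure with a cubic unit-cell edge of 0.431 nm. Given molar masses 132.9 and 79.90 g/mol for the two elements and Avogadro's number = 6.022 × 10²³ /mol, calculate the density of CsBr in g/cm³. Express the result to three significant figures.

The cesium chloride structure contains Z = 1 formula unit per cell; M(CsBr) = 132.9 + 79.90 = 212.8 g/mol.
a³ = (4.310 × 10^-8 cm)³ = 8.006 × 10^-23 cm³.
ρ = 1 × 212.8 / (6.022 × 10²³ × 8.006 × 10^-23) = 4.414 g/cm³.

4.41 g/cm³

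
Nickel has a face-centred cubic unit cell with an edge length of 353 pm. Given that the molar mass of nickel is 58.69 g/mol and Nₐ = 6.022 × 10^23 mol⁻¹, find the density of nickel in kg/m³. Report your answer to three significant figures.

An FCC unit cell contains Z = 4 atoms.
Cell volume: a³ = (353 pm)³ = (3.530 × 10^-8 cm)³ = 4.399 × 10^-23 cm³.
ρ = Z·M/(N_A·a³) = 4 × 58.69 / (6.022 × 10²³ × 4.399 × 10^-23) = 8.863 g/cm³ = 8860 kg/m³.

8860 kg/m³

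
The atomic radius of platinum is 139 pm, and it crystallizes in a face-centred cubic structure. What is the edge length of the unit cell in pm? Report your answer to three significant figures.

393 pm

In an FCC lattice, atoms touch along the face diagonal, so √2·a = 4r.
a = 4r/√2 = 4 × 139 / 1.4142 = 393 pm.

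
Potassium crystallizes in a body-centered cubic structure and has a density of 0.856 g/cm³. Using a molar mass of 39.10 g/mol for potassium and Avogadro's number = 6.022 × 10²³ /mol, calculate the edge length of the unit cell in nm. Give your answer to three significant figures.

With Z = 2 atoms per BCC cell, a³ = Z·M/(N_A·ρ) = 2 × 39.10 / (6.022 × 10²³ × 0.8560 g/cm³) = 1.517 × 10^-22 cm³.
a = (1.517 × 10^-22)^(1/3) = 5.333 × 10^-8 cm = 0.533 nm.

0.533 nm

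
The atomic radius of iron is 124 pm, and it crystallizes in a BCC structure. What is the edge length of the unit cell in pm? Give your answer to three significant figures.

286 pm

In a BCC lattice, atoms touch along the body diagonal, so √3·a = 4r.
a = 4r/√3 = 4 × 124 / 1.7321 = 286 pm.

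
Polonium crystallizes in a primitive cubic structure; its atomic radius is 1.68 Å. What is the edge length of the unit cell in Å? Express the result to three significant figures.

In a simple cubic lattice, atoms touch along the cell edge, so a = 2r.
a = 2r = 2 × 1.68 = 3.36 Å.

3.36 Å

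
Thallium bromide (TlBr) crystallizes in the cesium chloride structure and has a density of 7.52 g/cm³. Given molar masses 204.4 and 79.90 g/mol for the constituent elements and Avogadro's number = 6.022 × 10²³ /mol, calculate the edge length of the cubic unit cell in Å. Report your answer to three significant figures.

M(TlBr) = 284.3 g/mol; Z = 1 formula unit per cell.
a³ = Z·M/(N_A·ρ) = 1 × 284.3 / (6.022 × 10²³ × 7.52) = 6.278 × 10^-23 cm³, so a = 3.974 × 10^-8 cm = 3.97 Å.

3.97 Å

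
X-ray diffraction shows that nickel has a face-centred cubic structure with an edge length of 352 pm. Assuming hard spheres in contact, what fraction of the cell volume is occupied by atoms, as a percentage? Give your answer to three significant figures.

In an FCC lattice atoms touch along the face diagonal, so √2·a = 4r, so r = 0.3536a = 124.5 pm.
Packing fraction = Z·(4/3)πr³ / a³ = 4 × (4/3)π × (124.5)³ / (352)³ = 0.7405 = 74.0%.

74.0%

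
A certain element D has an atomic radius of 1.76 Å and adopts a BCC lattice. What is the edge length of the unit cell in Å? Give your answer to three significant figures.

4.06 Å

In a BCC lattice, atoms touch along the body diagonal, so √3·a = 4r.
a = 4r/√3 = 4 × 1.76 / 1.7321 = 4.06 Å.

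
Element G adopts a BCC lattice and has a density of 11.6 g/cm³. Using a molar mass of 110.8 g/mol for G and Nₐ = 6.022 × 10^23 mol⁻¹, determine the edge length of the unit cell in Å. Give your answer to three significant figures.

With Z = 2 atoms per BCC cell, a³ = Z·M/(N_A·ρ) = 2 × 110.8 / (6.022 × 10²³ × 11.60 g/cm³) = 3.172 × 10^-23 cm³.
a = (3.172 × 10^-23)^(1/3) = 3.166 × 10^-8 cm = 3.17 Å.

3.17 Å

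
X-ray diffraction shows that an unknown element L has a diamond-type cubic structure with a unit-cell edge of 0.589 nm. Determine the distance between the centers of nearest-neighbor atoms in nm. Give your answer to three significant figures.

In a diamond cubic structure, nearest neighbors lie along the body diagonal with √3·a = 8r; the nearest-neighbor distance equals 2r = 0.4330·a.
d = 0.4330 × 0.589 = 0.255 nm.

0.255 nm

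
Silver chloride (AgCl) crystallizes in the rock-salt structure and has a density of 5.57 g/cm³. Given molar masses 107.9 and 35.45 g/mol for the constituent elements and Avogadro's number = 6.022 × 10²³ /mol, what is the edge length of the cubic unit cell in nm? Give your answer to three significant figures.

M(AgCl) = 143.35 g/mol; Z = 4 formula units per cell.
a³ = Z·M/(N_A·ρ) = 4 × 143.35 / (6.022 × 10²³ × 5.57) = 1.709 × 10^-22 cm³, so a = 5.550 × 10^-8 cm = 0.555 nm.

0.555 nm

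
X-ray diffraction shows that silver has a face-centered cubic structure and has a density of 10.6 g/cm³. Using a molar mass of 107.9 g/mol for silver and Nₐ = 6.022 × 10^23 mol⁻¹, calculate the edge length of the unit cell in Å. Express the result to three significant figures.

With Z = 4 atoms per FCC cell, a³ = Z·M/(N_A·ρ) = 4 × 107.9 / (6.022 × 10²³ × 10.60 g/cm³) = 6.761 × 10^-23 cm³.
a = (6.761 × 10^-23)^(1/3) = 4.074 × 10^-8 cm = 4.07 Å.

4.07 Å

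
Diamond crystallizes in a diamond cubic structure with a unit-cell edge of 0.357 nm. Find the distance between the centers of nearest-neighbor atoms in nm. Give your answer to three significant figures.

In a diamond cubic structure, nearest neighbors lie along the body diagonal with √3·a = 8r; the nearest-neighbor distance equals 2r = 0.4330·a.
d = 0.4330 × 0.357 = 0.155 nm.

0.155 nm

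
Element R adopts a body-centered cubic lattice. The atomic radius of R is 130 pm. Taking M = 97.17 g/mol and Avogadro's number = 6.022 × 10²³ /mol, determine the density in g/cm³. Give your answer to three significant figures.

In a BCC lattice, atoms touch along the body diagonal, so √3·a = 4r, giving a = 300.2 pm = 3.002 × 10^-8 cm.
With Z = 2, ρ = Z·M/(N_A·a³) = 2 × 97.17 / (6.022 × 10²³ × 2.706 × 10^-23) = 11.93 g/cm³.

11.9 g/cm³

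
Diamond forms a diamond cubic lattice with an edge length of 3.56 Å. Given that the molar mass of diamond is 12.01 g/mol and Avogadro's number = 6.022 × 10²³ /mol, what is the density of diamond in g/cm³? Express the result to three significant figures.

A diamond cubic unit cell contains Z = 8 atoms.
Cell volume: a³ = (3.56 Å)³ = (3.560 × 10^-8 cm)³ = 4.512 × 10^-23 cm³.
ρ = Z·M/(N_A·a³) = 8 × 12.01 / (6.022 × 10²³ × 4.512 × 10^-23) = 3.536 g/cm³.

3.54 g/cm³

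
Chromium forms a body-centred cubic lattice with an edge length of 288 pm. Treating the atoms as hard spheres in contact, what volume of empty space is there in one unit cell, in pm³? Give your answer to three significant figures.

7.64 × 10^6 pm³

In a BCC lattice atoms touch along the body diagonal, so √3·a = 4r, so r = 0.4330a = 124.7 pm.
V_cell = a³ = 2.389 × 10^7 pm³; V_atoms = 2 × (4/3)πr³ = 1.625 × 10^7 pm³.
Empty space = 2.389 × 10^7 − 1.625 × 10^7 = 7.64 × 10^6 pm³.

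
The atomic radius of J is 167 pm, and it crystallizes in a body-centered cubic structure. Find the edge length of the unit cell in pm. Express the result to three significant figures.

386 pm

In a BCC lattice, atoms touch along the body diagonal, so √3·a = 4r.
a = 4r/√3 = 4 × 167 / 1.7321 = 386 pm.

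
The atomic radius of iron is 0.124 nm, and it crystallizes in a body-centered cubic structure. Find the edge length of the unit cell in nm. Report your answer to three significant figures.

0.286 nm

In a BCC lattice, atoms touch along the body diagonal, so √3·a = 4r.
a = 4r/√3 = 4 × 0.124 / 1.7321 = 0.286 nm.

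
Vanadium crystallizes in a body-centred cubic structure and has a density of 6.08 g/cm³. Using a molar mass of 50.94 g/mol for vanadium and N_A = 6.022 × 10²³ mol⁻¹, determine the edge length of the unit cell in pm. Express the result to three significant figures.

303 pm

With Z = 2 atoms per BCC cell, a³ = Z·M/(N_A·ρ) = 2 × 50.94 / (6.022 × 10²³ × 6.080 g/cm³) = 2.783 × 10^-23 cm³.
a = (2.783 × 10^-23)^(1/3) = 3.030 × 10^-8 cm = 303 pm.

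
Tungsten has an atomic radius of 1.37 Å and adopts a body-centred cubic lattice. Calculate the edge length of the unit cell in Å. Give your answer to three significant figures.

3.16 Å

In a BCC lattice, atoms touch along the body diagonal, so √3·a = 4r.
a = 4r/√3 = 4 × 1.37 / 1.7321 = 3.16 Å.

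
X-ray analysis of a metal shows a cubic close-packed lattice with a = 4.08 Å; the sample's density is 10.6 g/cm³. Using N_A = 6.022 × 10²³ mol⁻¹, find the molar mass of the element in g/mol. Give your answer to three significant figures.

108 g/mol

An FCC cell has Z = 4 atoms; a = 4.080 × 10^-8 cm.
M = ρ·N_A·a³/Z = 10.6 × 6.022 × 10²³ × 6.792 × 10^-23 / 4 = 108 g/mol.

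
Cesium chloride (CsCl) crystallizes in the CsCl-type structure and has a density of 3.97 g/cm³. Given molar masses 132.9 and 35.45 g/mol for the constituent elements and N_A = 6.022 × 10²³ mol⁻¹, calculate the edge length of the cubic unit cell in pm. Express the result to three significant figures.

M(CsCl) = 168.35 g/mol; Z = 1 formula unit per cell.
a³ = Z·M/(N_A·ρ) = 1 × 168.35 / (6.022 × 10²³ × 3.97) = 7.042 × 10^-23 cm³, so a = 4.129 × 10^-8 cm = 413 pm.

413 pm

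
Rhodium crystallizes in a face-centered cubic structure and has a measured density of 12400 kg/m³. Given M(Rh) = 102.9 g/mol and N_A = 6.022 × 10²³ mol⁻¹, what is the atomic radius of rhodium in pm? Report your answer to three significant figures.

135 pm

For an FCC cell (Z = 4), a³ = Z·M/(N_A·ρ) = 4 × 102.9 / (6.022 × 10²³ × 12.40) = 5.512 × 10^-23 cm³, so a = 3.806 × 10^-8 cm = 380.6 pm.
Atoms touch along the face diagonal, so √2·a = 4r, so r = 0.3536 × a = 135 pm.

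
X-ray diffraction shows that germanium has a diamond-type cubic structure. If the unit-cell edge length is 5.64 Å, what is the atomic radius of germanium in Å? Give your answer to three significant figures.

In a diamond cubic lattice, nearest neighbors lie along the body diagonal with √3·a = 8r.
r = √3·a/8 = 1.7321 × 5.64 / 8 = 1.22 Å.

1.22 Å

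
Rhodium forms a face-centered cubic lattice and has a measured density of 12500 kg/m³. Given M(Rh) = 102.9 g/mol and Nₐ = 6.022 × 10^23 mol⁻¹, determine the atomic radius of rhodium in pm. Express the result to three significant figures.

134 pm

For an FCC cell (Z = 4), a³ = Z·M/(N_A·ρ) = 4 × 102.9 / (6.022 × 10²³ × 12.50) = 5.468 × 10^-23 cm³, so a = 3.796 × 10^-8 cm = 379.6 pm.
Atoms touch along the face diagonal, so √2·a = 4r, so r = 0.3536 × a = 134 pm.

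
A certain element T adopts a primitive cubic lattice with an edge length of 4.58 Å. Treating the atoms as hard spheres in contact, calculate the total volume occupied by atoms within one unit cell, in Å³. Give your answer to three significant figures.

50.3 Å³

In a simple cubic lattice atoms touch along the cell edge, so a = 2r, so r = 0.5000a = 2.290 Å.
V_atoms = Z × (4/3)πr³ = 1 × (4/3)π × (2.290)³ = 50.3 Å³.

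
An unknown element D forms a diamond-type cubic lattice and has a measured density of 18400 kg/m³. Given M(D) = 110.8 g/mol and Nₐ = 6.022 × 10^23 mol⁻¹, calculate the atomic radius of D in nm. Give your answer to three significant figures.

0.0933 nm

For a diamond cubic cell (Z = 8), a³ = Z·M/(N_A·ρ) = 8 × 110.8 / (6.022 × 10²³ × 18.40) = 8.000 × 10^-23 cm³, so a = 4.309 × 10^-8 cm = 0.4309 nm.
Nearest neighbors lie along the body diagonal with √3·a = 8r, so r = 0.2165 × a = 0.0933 nm.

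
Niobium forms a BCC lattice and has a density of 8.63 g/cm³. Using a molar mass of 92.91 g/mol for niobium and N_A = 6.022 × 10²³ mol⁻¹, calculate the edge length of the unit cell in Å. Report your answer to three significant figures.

3.29 Å

With Z = 2 atoms per BCC cell, a³ = Z·M/(N_A·ρ) = 2 × 92.91 / (6.022 × 10²³ × 8.630 g/cm³) = 3.576 × 10^-23 cm³.
a = (3.576 × 10^-23)^(1/3) = 3.294 × 10^-8 cm = 3.29 Å.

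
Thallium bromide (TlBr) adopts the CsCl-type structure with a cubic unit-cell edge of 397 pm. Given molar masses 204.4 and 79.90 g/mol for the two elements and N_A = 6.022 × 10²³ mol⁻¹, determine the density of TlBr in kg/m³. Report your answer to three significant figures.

The CsCl-type structure contains Z = 1 formula unit per cell; M(TlBr) = 204.4 + 79.90 = 284.3 g/mol.
a³ = (3.970 × 10^-8 cm)³ = 6.257 × 10^-23 cm³.
ρ = 1 × 284.3 / (6.022 × 10²³ × 6.257 × 10^-23) = 7.545 g/cm³ = 7550 kg/m³.

7550 kg/m³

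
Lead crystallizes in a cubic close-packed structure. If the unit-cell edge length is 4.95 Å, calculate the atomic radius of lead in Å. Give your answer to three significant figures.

In an FCC lattice, atoms touch along the face diagonal, so √2·a = 4r.
r = √2·a/4 = 1.4142 × 4.95 / 4 = 1.75 Å.

1.75 Å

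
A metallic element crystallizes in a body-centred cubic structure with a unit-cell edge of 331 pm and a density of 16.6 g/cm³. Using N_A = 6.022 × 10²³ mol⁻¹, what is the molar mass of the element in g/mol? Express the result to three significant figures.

A BCC cell has Z = 2 atoms; a = 3.310 × 10^-8 cm.
M = ρ·N_A·a³/Z = 16.6 × 6.022 × 10²³ × 3.626 × 10^-23 / 2 = 181 g/mol.

181 g/mol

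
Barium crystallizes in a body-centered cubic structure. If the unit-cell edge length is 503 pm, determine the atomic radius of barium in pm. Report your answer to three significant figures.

In a BCC lattice, atoms touch along the body diagonal, so √3·a = 4r.
r = √3·a/4 = 1.7321 × 503 / 4 = 218 pm.

218 pm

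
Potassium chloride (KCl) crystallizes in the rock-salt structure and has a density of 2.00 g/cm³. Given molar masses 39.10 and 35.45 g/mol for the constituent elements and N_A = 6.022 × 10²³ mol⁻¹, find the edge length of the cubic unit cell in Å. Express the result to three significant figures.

M(KCl) = 74.55 g/mol; Z = 4 formula units per cell.
a³ = Z·M/(N_A·ρ) = 4 × 74.55 / (6.022 × 10²³ × 2.00) = 2.476 × 10^-22 cm³, so a = 6.279 × 10^-8 cm = 6.28 Å.

6.28 Å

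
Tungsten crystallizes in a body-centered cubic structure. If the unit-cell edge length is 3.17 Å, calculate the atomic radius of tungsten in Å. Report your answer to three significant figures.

In a BCC lattice, atoms touch along the body diagonal, so √3·a = 4r.
r = √3·a/4 = 1.7321 × 3.17 / 4 = 1.37 Å.

1.37 Å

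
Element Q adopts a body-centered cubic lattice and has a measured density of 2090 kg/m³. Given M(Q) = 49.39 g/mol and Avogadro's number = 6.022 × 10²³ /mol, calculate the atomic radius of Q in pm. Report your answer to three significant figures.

185 pm

For a BCC cell (Z = 2), a³ = Z·M/(N_A·ρ) = 2 × 49.39 / (6.022 × 10²³ × 2.090) = 7.848 × 10^-23 cm³, so a = 4.281 × 10^-8 cm = 428.1 pm.
Atoms touch along the body diagonal, so √3·a = 4r, so r = 0.4330 × a = 185 pm.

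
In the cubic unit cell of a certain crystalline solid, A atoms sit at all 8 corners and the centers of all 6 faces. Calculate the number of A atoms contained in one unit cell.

Corner atoms are shared by 8 cells (1/8 each), face atoms by 2 (1/2 each).
Net atoms = 8 × 1/8 + 6 × 1/2 = 1 + 3 = 4.

4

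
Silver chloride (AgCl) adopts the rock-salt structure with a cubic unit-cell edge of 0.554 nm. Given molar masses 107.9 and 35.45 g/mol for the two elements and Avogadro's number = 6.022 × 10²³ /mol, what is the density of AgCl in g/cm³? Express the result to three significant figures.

The rock-salt structure contains Z = 4 formula units per cell; M(AgCl) = 107.9 + 35.45 = 143.35 g/mol.
a³ = (5.540 × 10^-8 cm)³ = 1.700 × 10^-22 cm³.
ρ = 4 × 143.35 / (6.022 × 10²³ × 1.700 × 10^-22) = 5.600 g/cm³.

5.60 g/cm³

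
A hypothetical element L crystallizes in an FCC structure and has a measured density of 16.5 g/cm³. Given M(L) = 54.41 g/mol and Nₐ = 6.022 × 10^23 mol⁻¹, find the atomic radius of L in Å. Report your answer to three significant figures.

0.989 Å

For an FCC cell (Z = 4), a³ = Z·M/(N_A·ρ) = 4 × 54.41 / (6.022 × 10²³ × 16.50) = 2.190 × 10^-23 cm³, so a = 2.798 × 10^-8 cm = 2.798 Å.
Atoms touch along the face diagonal, so √2·a = 4r, so r = 0.3536 × a = 0.989 Å.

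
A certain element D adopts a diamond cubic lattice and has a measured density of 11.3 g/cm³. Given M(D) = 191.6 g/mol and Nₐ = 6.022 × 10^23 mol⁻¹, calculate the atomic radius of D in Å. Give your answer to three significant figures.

1.32 Å

For a diamond cubic cell (Z = 8), a³ = Z·M/(N_A·ρ) = 8 × 191.6 / (6.022 × 10²³ × 11.30) = 2.253 × 10^-22 cm³, so a = 6.084 × 10^-8 cm = 6.084 Å.
Nearest neighbors lie along the body diagonal with √3·a = 8r, so r = 0.2165 × a = 1.32 Å.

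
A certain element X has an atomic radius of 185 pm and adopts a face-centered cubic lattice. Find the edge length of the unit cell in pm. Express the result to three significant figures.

523 pm

In an FCC lattice, atoms touch along the face diagonal, so √2·a = 4r.
a = 4r/√2 = 4 × 185 / 1.4142 = 523 pm.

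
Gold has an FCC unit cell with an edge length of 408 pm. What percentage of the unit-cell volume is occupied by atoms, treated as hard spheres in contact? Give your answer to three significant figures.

In an FCC lattice atoms touch along the face diagonal, so √2·a = 4r, so r = 0.3536a = 144.2 pm.
Packing fraction = Z·(4/3)πr³ / a³ = 4 × (4/3)π × (144.2)³ / (408)³ = 0.7405 = 74.0%.

74.0%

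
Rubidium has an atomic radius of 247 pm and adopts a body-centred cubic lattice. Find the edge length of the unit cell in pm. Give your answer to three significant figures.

In a BCC lattice, atoms touch along the body diagonal, so √3·a = 4r.
a = 4r/√3 = 4 × 247 / 1.7321 = 570 pm.

570 pm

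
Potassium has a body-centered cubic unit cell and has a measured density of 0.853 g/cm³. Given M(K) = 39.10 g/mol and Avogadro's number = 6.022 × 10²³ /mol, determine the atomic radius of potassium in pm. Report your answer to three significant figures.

231 pm

For a BCC cell (Z = 2), a³ = Z·M/(N_A·ρ) = 2 × 39.10 / (6.022 × 10²³ × 0.8530) = 1.522 × 10^-22 cm³, so a = 5.340 × 10^-8 cm = 534.0 pm.
Atoms touch along the body diagonal, so √3·a = 4r, so r = 0.4330 × a = 231 pm.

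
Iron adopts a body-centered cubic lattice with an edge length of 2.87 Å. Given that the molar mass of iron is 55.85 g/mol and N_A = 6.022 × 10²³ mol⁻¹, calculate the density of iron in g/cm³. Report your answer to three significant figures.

A BCC unit cell contains Z = 2 atoms.
Cell volume: a³ = (2.87 Å)³ = (2.870 × 10^-8 cm)³ = 2.364 × 10^-23 cm³.
ρ = Z·M/(N_A·a³) = 2 × 55.85 / (6.022 × 10²³ × 2.364 × 10^-23) = 7.846 g/cm³.

7.85 g/cm³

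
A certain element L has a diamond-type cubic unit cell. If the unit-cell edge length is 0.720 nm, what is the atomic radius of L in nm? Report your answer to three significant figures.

In a diamond cubic lattice, nearest neighbors lie along the body diagonal with √3·a = 8r.
r = √3·a/8 = 1.7321 × 0.720 / 8 = 0.156 nm.

0.156 nm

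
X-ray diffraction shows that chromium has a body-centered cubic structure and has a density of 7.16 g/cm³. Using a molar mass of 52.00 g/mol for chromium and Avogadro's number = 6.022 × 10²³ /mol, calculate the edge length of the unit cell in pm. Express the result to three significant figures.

With Z = 2 atoms per BCC cell, a³ = Z·M/(N_A·ρ) = 2 × 52.00 / (6.022 × 10²³ × 7.160 g/cm³) = 2.412 × 10^-23 cm³.
a = (2.412 × 10^-23)^(1/3) = 2.889 × 10^-8 cm = 289 pm.

289 pm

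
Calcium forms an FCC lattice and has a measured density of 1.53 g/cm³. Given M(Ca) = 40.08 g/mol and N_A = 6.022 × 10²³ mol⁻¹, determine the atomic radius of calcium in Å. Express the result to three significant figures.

For an FCC cell (Z = 4), a³ = Z·M/(N_A·ρ) = 4 × 40.08 / (6.022 × 10²³ × 1.530) = 1.740 × 10^-22 cm³, so a = 5.583 × 10^-8 cm = 5.583 Å.
Atoms touch along the face diagonal, so √2·a = 4r, so r = 0.3536 × a = 1.97 Å.

1.97 Å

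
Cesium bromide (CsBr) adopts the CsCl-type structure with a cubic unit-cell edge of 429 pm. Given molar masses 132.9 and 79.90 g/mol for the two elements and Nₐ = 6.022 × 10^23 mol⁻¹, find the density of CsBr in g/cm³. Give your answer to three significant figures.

4.48 g/cm³

The CsCl-type structure contains Z = 1 formula unit per cell; M(CsBr) = 132.9 + 79.90 = 212.8 g/mol.
a³ = (4.290 × 10^-8 cm)³ = 7.895 × 10^-23 cm³.
ρ = 1 × 212.8 / (6.022 × 10²³ × 7.895 × 10^-23) = 4.476 g/cm³.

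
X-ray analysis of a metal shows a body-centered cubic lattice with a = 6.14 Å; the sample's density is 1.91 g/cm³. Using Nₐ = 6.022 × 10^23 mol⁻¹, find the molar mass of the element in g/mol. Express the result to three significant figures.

133 g/mol

A BCC cell has Z = 2 atoms; a = 6.140 × 10^-8 cm.
M = ρ·N_A·a³/Z = 1.91 × 6.022 × 10²³ × 2.315 × 10^-22 / 2 = 133 g/mol.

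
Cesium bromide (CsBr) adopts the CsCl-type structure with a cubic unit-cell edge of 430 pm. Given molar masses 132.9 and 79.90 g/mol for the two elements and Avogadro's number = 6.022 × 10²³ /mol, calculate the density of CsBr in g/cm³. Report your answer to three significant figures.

4.44 g/cm³

The CsCl-type structure contains Z = 1 formula unit per cell; M(CsBr) = 132.9 + 79.90 = 212.8 g/mol.
a³ = (4.300 × 10^-8 cm)³ = 7.951 × 10^-23 cm³.
ρ = 1 × 212.8 / (6.022 × 10²³ × 7.951 × 10^-23) = 4.445 g/cm³.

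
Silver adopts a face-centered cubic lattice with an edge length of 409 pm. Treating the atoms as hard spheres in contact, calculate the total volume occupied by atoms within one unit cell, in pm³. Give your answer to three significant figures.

5.07 × 10^7 pm³

In an FCC lattice atoms touch along the face diagonal, so √2·a = 4r, so r = 0.3536a = 144.6 pm.
V_atoms = Z × (4/3)πr³ = 4 × (4/3)π × (144.6)³ = 5.07 × 10^7 pm³.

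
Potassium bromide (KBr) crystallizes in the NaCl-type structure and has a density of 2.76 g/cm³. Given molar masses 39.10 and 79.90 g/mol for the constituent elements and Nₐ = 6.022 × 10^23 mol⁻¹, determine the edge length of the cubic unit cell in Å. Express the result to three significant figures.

M(KBr) = 119.0 g/mol; Z = 4 formula units per cell.
a³ = Z·M/(N_A·ρ) = 4 × 119.0 / (6.022 × 10²³ × 2.76) = 2.864 × 10^-22 cm³, so a = 6.592 × 10^-8 cm = 6.59 Å.

6.59 Å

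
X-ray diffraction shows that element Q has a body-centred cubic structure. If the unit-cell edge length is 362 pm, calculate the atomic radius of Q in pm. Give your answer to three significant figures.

In a BCC lattice, atoms touch along the body diagonal, so √3·a = 4r.
r = √3·a/4 = 1.7321 × 362 / 4 = 157 pm.

157 pm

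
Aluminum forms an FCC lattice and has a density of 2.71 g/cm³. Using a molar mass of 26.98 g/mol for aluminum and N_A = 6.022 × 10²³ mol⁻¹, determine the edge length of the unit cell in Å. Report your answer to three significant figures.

4.04 Å

With Z = 4 atoms per FCC cell, a³ = Z·M/(N_A·ρ) = 4 × 26.98 / (6.022 × 10²³ × 2.710 g/cm³) = 6.613 × 10^-23 cm³.
a = (6.613 × 10^-23)^(1/3) = 4.044 × 10^-8 cm = 4.04 Å.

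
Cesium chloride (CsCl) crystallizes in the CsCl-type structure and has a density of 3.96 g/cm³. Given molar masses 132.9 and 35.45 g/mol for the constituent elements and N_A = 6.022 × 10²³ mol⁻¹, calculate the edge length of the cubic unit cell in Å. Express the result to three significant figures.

M(CsCl) = 168.35 g/mol; Z = 1 formula unit per cell.
a³ = Z·M/(N_A·ρ) = 1 × 168.35 / (6.022 × 10²³ × 3.96) = 7.060 × 10^-23 cm³, so a = 4.133 × 10^-8 cm = 4.13 Å.

4.13 Å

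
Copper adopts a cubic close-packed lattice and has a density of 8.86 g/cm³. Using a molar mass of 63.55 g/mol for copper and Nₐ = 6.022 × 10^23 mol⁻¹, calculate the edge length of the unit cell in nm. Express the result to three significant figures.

0.363 nm

With Z = 4 atoms per FCC cell, a³ = Z·M/(N_A·ρ) = 4 × 63.55 / (6.022 × 10²³ × 8.860 g/cm³) = 4.764 × 10^-23 cm³.
a = (4.764 × 10^-23)^(1/3) = 3.625 × 10^-8 cm = 0.363 nm.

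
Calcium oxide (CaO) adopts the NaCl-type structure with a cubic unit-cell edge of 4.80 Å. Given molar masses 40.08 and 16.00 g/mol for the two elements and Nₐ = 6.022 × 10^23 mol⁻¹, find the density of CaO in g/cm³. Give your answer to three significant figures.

The NaCl-type structure contains Z = 4 formula units per cell; M(CaO) = 40.08 + 16.00 = 56.08 g/mol.
a³ = (4.800 × 10^-8 cm)³ = 1.106 × 10^-22 cm³.
ρ = 4 × 56.08 / (6.022 × 10²³ × 1.106 × 10^-22) = 3.368 g/cm³.

3.37 g/cm³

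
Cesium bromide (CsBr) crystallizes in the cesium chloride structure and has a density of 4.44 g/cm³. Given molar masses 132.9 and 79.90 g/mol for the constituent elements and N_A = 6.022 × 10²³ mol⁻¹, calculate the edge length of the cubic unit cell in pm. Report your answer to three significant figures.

M(CsBr) = 212.8 g/mol; Z = 1 formula unit per cell.
a³ = Z·M/(N_A·ρ) = 1 × 212.8 / (6.022 × 10²³ × 4.44) = 7.959 × 10^-23 cm³, so a = 4.301 × 10^-8 cm = 430 pm.

430 pm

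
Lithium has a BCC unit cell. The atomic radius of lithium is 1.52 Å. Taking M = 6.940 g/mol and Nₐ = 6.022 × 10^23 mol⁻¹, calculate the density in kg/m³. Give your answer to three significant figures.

In a BCC lattice, atoms touch along the body diagonal, so √3·a = 4r, giving a = 3.510 Å = 3.510 × 10^-8 cm.
With Z = 2, ρ = Z·M/(N_A·a³) = 2 × 6.940 / (6.022 × 10²³ × 4.325 × 10^-23) = 0.5329 g/cm³ = 533 kg/m³.

533 kg/m³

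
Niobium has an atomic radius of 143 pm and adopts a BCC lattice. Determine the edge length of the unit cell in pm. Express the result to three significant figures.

In a BCC lattice, atoms touch along the body diagonal, so √3·a = 4r.
a = 4r/√3 = 4 × 143 / 1.7321 = 330 pm.

330 pm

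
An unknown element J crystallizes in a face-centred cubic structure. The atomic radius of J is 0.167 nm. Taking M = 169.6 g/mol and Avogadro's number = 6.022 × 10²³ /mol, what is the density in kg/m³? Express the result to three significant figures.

10700 kg/m³

In an FCC lattice, atoms touch along the face diagonal, so √2·a = 4r, giving a = 0.4723 nm = 4.723 × 10^-8 cm.
With Z = 4, ρ = Z·M/(N_A·a³) = 4 × 169.6 / (6.022 × 10²³ × 1.054 × 10^-22) = 10.69 g/cm³ = 10700 kg/m³.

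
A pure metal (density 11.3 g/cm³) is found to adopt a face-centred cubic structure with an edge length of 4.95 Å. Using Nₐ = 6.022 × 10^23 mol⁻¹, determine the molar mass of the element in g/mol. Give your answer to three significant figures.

206 g/mol

An FCC cell has Z = 4 atoms; a = 4.950 × 10^-8 cm.
M = ρ·N_A·a³/Z = 11.3 × 6.022 × 10²³ × 1.213 × 10^-22 / 4 = 206 g/mol.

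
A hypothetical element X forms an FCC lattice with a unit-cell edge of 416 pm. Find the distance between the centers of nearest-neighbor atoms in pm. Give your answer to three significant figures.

294 pm

In an FCC structure, atoms touch along the face diagonal, so √2·a = 4r; the nearest-neighbor distance equals 2r = 0.7071·a.
d = 0.7071 × 416 = 294 pm.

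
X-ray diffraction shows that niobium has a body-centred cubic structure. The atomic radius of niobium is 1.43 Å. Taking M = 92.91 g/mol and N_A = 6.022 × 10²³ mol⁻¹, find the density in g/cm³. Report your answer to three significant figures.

In a BCC lattice, atoms touch along the body diagonal, so √3·a = 4r, giving a = 3.302 Å = 3.302 × 10^-8 cm.
With Z = 2, ρ = Z·M/(N_A·a³) = 2 × 92.91 / (6.022 × 10²³ × 3.602 × 10^-23) = 8.567 g/cm³.

8.57 g/cm³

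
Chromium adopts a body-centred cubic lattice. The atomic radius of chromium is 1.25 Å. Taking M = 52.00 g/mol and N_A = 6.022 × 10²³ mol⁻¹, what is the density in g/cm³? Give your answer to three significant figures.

In a BCC lattice, atoms touch along the body diagonal, so √3·a = 4r, giving a = 2.887 Å = 2.887 × 10^-8 cm.
With Z = 2, ρ = Z·M/(N_A·a³) = 2 × 52.00 / (6.022 × 10²³ × 2.406 × 10^-23) = 7.179 g/cm³.

7.18 g/cm³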